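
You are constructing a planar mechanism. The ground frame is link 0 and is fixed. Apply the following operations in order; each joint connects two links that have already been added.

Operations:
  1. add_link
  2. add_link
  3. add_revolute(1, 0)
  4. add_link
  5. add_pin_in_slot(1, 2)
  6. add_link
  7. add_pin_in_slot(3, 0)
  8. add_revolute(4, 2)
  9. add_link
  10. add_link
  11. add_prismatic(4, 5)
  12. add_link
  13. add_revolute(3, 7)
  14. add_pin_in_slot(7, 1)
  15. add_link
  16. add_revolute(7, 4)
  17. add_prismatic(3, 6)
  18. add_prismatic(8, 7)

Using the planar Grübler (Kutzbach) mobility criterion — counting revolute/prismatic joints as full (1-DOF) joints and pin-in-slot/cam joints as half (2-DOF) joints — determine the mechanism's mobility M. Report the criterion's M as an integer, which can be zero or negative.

[1;0;0] (link 0 is ground)
L+ [2;0;0]
L+ [3;0;0]
R(1,0)∈J1 [3;1;0]
L+ [4;1;0]
PS(1,2)∈J2 [4;1;1]
L+ [5;1;1]
PS(3,0)∈J2 [5;1;2]
R(4,2)∈J1 [5;2;2]
L+ [6;2;2]
L+ [7;2;2]
P(4,5)∈J1 [7;3;2]
L+ [8;3;2]
R(3,7)∈J1 [8;4;2]
PS(7,1)∈J2 [8;4;3]
L+ [9;4;3]
R(7,4)∈J1 [9;5;3]
P(3,6)∈J1 [9;6;3]
P(8,7)∈J1 [9;7;3]
mobility = 24 − 14 − 3 = 7

M = 7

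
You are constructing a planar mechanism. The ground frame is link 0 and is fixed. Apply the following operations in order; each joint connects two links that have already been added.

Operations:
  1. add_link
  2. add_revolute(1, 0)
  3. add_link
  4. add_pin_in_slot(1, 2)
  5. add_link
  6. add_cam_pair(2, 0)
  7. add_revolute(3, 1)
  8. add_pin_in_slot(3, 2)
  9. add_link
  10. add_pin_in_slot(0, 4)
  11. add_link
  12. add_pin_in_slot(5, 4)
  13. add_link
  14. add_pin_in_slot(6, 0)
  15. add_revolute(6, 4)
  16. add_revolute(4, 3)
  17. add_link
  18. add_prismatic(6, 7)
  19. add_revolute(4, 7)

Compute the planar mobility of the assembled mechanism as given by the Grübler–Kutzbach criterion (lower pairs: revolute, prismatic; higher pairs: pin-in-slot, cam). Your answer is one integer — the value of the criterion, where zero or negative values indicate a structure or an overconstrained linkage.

(L,J1,J2)=(1,0,0); link0 fixed
link1: (2,0,0)
R 1-0 [J1]: (2,1,0)
link2: (3,1,0)
PS 1-2 [J2]: (3,1,1)
link3: (4,1,1)
C 2-0 [J2]: (4,1,2)
R 3-1 [J1]: (4,2,2)
PS 3-2 [J2]: (4,2,3)
link4: (5,2,3)
PS 0-4 [J2]: (5,2,4)
link5: (6,2,4)
PS 5-4 [J2]: (6,2,5)
link6: (7,2,5)
PS 6-0 [J2]: (7,2,6)
R 6-4 [J1]: (7,3,6)
R 4-3 [J1]: (7,4,6)
link7: (8,4,6)
P 6-7 [J1]: (8,5,6)
R 4-7 [J1]: (8,6,6)
Grübler: 3·7 − 2·6 − 6 = 3

M = 3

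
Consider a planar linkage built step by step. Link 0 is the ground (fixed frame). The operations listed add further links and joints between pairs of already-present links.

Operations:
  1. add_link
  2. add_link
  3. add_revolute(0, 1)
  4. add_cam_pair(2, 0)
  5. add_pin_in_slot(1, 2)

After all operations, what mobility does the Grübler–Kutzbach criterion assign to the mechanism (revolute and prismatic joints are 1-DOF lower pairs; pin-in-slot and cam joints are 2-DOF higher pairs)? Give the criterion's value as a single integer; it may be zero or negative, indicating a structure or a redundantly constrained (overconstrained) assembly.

[1;0;0] (link 0 is ground)
L+ [2;0;0]
L+ [3;0;0]
R(0,1)∈J1 [3;1;0]
C(2,0)∈J2 [3;1;1]
PS(1,2)∈J2 [3;1;2]
mobility = 6 − 2 − 2 = 2

M = 2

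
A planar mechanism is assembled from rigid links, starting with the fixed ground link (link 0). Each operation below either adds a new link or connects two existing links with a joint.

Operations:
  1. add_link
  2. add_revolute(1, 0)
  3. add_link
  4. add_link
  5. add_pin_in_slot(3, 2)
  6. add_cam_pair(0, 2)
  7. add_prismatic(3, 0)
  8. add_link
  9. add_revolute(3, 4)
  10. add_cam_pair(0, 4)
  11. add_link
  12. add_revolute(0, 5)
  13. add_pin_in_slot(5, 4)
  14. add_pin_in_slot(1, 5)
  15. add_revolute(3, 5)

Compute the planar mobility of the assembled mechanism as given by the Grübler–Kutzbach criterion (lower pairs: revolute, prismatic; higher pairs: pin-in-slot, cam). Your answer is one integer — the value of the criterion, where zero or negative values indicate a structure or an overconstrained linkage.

M = 0

(L,J1,J2)=(1,0,0); link0 fixed
link1: (2,0,0)
R 1-0 [J1]: (2,1,0)
link2: (3,1,0)
link3: (4,1,0)
PS 3-2 [J2]: (4,1,1)
C 0-2 [J2]: (4,1,2)
P 3-0 [J1]: (4,2,2)
link4: (5,2,2)
R 3-4 [J1]: (5,3,2)
C 0-4 [J2]: (5,3,3)
link5: (6,3,3)
R 0-5 [J1]: (6,4,3)
PS 5-4 [J2]: (6,4,4)
PS 1-5 [J2]: (6,4,5)
R 3-5 [J1]: (6,5,5)
Grübler: 3·5 − 2·5 − 5 = 0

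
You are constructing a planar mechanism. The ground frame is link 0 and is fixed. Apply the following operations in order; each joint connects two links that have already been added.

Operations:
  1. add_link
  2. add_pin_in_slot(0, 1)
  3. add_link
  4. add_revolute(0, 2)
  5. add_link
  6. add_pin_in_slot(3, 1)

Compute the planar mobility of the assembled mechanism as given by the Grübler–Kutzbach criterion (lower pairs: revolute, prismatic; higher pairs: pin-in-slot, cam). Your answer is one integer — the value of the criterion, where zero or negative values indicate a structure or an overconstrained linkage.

ground; <1,0,0>
#1 <2,0,0>
PS:0↔1 J2 <2,0,1>
#2 <3,0,1>
R:0↔2 J1 <3,1,1>
#3 <4,1,1>
PS:3↔1 J2 <4,1,2>
3×3 − 2×1 − 1×2 = 5

M = 5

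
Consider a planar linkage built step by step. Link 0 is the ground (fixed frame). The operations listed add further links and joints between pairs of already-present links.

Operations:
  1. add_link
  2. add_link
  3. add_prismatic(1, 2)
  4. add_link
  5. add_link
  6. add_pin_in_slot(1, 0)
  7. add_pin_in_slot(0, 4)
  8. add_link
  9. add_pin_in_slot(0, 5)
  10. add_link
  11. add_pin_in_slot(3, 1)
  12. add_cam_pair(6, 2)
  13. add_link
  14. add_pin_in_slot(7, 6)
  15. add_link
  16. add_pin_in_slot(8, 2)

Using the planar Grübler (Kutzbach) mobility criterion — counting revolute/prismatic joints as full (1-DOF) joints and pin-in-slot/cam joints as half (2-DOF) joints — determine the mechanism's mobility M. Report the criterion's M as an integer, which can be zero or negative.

ground; <1,0,0>
#1 <2,0,0>
#2 <3,0,0>
P:1↔2 J1 <3,1,0>
#3 <4,1,0>
#4 <5,1,0>
PS:1↔0 J2 <5,1,1>
PS:0↔4 J2 <5,1,2>
#5 <6,1,2>
PS:0↔5 J2 <6,1,3>
#6 <7,1,3>
PS:3↔1 J2 <7,1,4>
C:6↔2 J2 <7,1,5>
#7 <8,1,5>
PS:7↔6 J2 <8,1,6>
#8 <9,1,6>
PS:8↔2 J2 <9,1,7>
3×8 − 2×1 − 1×7 = 15

M = 15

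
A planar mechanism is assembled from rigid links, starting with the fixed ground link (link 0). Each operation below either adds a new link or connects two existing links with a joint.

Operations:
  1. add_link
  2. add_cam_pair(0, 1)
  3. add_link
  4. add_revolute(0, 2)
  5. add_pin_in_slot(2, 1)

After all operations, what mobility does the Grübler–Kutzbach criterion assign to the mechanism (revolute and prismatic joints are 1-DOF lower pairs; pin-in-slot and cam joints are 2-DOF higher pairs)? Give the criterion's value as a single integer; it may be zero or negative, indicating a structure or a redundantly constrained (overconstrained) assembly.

M = 2

[1;0;0] (link 0 is ground)
L+ [2;0;0]
C(0,1)∈J2 [2;0;1]
L+ [3;0;1]
R(0,2)∈J1 [3;1;1]
PS(2,1)∈J2 [3;1;2]
mobility = 6 − 2 − 2 = 2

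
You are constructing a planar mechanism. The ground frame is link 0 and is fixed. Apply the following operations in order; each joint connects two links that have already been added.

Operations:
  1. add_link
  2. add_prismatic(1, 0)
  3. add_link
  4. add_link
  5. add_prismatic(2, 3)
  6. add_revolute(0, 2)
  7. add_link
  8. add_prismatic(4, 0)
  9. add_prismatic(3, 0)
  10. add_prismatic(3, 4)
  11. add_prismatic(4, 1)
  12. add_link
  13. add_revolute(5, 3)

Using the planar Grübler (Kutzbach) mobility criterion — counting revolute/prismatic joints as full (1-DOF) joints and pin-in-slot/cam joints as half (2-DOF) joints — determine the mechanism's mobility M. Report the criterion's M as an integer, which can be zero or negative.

M = -1

(L,J1,J2)=(1,0,0); link0 fixed
link1: (2,0,0)
P 1-0 [J1]: (2,1,0)
link2: (3,1,0)
link3: (4,1,0)
P 2-3 [J1]: (4,2,0)
R 0-2 [J1]: (4,3,0)
link4: (5,3,0)
P 4-0 [J1]: (5,4,0)
P 3-0 [J1]: (5,5,0)
P 3-4 [J1]: (5,6,0)
P 4-1 [J1]: (5,7,0)
link5: (6,7,0)
R 5-3 [J1]: (6,8,0)
Grübler: 3·5 − 2·8 − 0 = -1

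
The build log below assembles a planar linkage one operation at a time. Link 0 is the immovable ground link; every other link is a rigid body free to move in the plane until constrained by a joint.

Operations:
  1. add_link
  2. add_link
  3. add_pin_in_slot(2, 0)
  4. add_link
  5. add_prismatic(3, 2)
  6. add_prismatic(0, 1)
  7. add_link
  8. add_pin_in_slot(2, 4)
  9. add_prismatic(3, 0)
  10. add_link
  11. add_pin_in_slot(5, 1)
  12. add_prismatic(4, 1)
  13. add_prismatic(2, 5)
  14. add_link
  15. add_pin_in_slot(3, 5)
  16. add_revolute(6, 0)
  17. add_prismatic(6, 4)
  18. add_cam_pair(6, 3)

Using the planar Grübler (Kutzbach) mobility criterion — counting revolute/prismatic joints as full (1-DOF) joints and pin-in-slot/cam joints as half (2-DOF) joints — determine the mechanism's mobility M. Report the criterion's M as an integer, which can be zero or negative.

M = -1

(L,J1,J2)=(1,0,0); link0 fixed
link1: (2,0,0)
link2: (3,0,0)
PS 2-0 [J2]: (3,0,1)
link3: (4,0,1)
P 3-2 [J1]: (4,1,1)
P 0-1 [J1]: (4,2,1)
link4: (5,2,1)
PS 2-4 [J2]: (5,2,2)
P 3-0 [J1]: (5,3,2)
link5: (6,3,2)
PS 5-1 [J2]: (6,3,3)
P 4-1 [J1]: (6,4,3)
P 2-5 [J1]: (6,5,3)
link6: (7,5,3)
PS 3-5 [J2]: (7,5,4)
R 6-0 [J1]: (7,6,4)
P 6-4 [J1]: (7,7,4)
C 6-3 [J2]: (7,7,5)
Grübler: 3·6 − 2·7 − 5 = -1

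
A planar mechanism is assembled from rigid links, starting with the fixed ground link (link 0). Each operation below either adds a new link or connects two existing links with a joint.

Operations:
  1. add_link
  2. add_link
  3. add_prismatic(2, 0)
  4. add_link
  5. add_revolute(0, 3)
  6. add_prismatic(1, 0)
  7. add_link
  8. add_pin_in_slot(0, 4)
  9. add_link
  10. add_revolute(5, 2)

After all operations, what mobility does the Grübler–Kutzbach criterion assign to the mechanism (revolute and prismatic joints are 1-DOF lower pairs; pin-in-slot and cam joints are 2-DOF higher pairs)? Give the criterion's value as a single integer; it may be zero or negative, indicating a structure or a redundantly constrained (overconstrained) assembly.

M = 6

ground; <1,0,0>
#1 <2,0,0>
#2 <3,0,0>
P:2↔0 J1 <3,1,0>
#3 <4,1,0>
R:0↔3 J1 <4,2,0>
P:1↔0 J1 <4,3,0>
#4 <5,3,0>
PS:0↔4 J2 <5,3,1>
#5 <6,3,1>
R:5↔2 J1 <6,4,1>
3×5 − 2×4 − 1×1 = 6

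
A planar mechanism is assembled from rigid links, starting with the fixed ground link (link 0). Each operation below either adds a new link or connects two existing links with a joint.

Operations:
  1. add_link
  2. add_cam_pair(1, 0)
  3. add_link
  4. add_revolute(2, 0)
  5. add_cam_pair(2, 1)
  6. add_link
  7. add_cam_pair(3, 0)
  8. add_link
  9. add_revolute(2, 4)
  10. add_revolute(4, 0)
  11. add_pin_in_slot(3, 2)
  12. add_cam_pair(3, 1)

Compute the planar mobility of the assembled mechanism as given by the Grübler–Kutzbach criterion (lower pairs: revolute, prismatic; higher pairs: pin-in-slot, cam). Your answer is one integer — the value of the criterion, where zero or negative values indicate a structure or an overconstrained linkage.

M = 1

L=1 J1=0 J2=0
add link → L=2 J1=0 J2=0
C@1,0 dof=2 J2 → L=2 J1=0 J2=1
add link → L=3 J1=0 J2=1
R@2,0 dof=1 J1 → L=3 J1=1 J2=1
C@2,1 dof=2 J2 → L=3 J1=1 J2=2
add link → L=4 J1=1 J2=2
C@3,0 dof=2 J2 → L=4 J1=1 J2=3
add link → L=5 J1=1 J2=3
R@2,4 dof=1 J1 → L=5 J1=2 J2=3
R@4,0 dof=1 J1 → L=5 J1=3 J2=3
PS@3,2 dof=2 J2 → L=5 J1=3 J2=4
C@3,1 dof=2 J2 → L=5 J1=3 J2=5
M=3(L−1)−2J1−J2=3·4−2·3−5=1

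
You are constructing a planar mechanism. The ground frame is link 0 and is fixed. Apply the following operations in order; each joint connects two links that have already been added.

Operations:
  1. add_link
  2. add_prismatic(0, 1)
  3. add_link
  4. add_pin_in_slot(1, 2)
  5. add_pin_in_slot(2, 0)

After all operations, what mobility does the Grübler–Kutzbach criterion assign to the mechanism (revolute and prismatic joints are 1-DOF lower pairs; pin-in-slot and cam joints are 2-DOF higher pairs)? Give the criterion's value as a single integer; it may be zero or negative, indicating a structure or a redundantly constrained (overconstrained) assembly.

link 0 = ground. State L|J1|J2 = 1|0|0
+link1  2|0|0
P(0,1) f=1→J1  2|1|0
+link2  3|1|0
PS(1,2) f=2→J2  3|1|1
PS(2,0) f=2→J2  3|1|2
M = 3(3−1)−2·1−2 = 6−2−2 = 2

M = 2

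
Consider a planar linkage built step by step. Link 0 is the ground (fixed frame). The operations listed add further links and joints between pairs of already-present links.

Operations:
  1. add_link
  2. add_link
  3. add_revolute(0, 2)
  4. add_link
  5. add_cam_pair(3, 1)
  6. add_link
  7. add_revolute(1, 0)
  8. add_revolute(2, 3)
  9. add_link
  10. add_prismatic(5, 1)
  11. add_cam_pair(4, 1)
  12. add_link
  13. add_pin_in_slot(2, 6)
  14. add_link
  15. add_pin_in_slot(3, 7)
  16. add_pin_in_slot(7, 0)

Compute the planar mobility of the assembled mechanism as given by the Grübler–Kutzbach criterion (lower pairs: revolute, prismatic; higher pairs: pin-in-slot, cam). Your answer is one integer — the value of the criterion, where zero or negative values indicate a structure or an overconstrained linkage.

M = 8

[1;0;0] (link 0 is ground)
L+ [2;0;0]
L+ [3;0;0]
R(0,2)∈J1 [3;1;0]
L+ [4;1;0]
C(3,1)∈J2 [4;1;1]
L+ [5;1;1]
R(1,0)∈J1 [5;2;1]
R(2,3)∈J1 [5;3;1]
L+ [6;3;1]
P(5,1)∈J1 [6;4;1]
C(4,1)∈J2 [6;4;2]
L+ [7;4;2]
PS(2,6)∈J2 [7;4;3]
L+ [8;4;3]
PS(3,7)∈J2 [8;4;4]
PS(7,0)∈J2 [8;4;5]
mobility = 21 − 8 − 5 = 8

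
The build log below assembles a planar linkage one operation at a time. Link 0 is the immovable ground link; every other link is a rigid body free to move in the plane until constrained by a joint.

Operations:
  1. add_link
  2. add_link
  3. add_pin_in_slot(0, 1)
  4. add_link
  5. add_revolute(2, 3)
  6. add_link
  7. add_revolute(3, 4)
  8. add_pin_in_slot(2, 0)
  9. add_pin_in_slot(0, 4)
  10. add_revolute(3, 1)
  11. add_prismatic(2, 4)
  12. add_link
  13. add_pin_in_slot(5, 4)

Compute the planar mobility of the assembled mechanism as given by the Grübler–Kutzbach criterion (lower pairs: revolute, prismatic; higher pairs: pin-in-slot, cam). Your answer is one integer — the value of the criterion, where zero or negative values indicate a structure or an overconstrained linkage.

ground; <1,0,0>
#1 <2,0,0>
#2 <3,0,0>
PS:0↔1 J2 <3,0,1>
#3 <4,0,1>
R:2↔3 J1 <4,1,1>
#4 <5,1,1>
R:3↔4 J1 <5,2,1>
PS:2↔0 J2 <5,2,2>
PS:0↔4 J2 <5,2,3>
R:3↔1 J1 <5,3,3>
P:2↔4 J1 <5,4,3>
#5 <6,4,3>
PS:5↔4 J2 <6,4,4>
3×5 − 2×4 − 1×4 = 3

M = 3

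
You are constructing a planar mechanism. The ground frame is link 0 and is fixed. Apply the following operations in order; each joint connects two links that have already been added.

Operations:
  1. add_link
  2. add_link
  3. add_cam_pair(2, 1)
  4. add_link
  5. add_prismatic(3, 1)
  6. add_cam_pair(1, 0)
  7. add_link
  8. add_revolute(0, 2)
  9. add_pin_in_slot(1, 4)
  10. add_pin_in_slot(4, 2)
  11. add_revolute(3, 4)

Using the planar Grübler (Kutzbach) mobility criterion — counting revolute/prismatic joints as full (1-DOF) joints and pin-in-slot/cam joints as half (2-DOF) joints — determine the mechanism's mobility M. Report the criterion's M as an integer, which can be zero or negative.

M = 2

(L,J1,J2)=(1,0,0); link0 fixed
link1: (2,0,0)
link2: (3,0,0)
C 2-1 [J2]: (3,0,1)
link3: (4,0,1)
P 3-1 [J1]: (4,1,1)
C 1-0 [J2]: (4,1,2)
link4: (5,1,2)
R 0-2 [J1]: (5,2,2)
PS 1-4 [J2]: (5,2,3)
PS 4-2 [J2]: (5,2,4)
R 3-4 [J1]: (5,3,4)
Grübler: 3·4 − 2·3 − 4 = 2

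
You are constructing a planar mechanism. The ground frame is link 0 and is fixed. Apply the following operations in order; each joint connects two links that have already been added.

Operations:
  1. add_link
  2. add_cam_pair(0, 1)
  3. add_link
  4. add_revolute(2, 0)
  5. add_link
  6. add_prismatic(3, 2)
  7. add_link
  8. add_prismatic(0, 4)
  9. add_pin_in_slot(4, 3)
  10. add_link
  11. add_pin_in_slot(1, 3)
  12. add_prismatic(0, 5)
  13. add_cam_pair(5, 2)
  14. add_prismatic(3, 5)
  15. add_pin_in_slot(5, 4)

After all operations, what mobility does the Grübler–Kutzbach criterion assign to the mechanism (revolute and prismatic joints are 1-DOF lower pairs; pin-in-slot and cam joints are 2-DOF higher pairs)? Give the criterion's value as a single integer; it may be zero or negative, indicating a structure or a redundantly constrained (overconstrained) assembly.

(L,J1,J2)=(1,0,0); link0 fixed
link1: (2,0,0)
C 0-1 [J2]: (2,0,1)
link2: (3,0,1)
R 2-0 [J1]: (3,1,1)
link3: (4,1,1)
P 3-2 [J1]: (4,2,1)
link4: (5,2,1)
P 0-4 [J1]: (5,3,1)
PS 4-3 [J2]: (5,3,2)
link5: (6,3,2)
PS 1-3 [J2]: (6,3,3)
P 0-5 [J1]: (6,4,3)
C 5-2 [J2]: (6,4,4)
P 3-5 [J1]: (6,5,4)
PS 5-4 [J2]: (6,5,5)
Grübler: 3·5 − 2·5 − 5 = 0

M = 0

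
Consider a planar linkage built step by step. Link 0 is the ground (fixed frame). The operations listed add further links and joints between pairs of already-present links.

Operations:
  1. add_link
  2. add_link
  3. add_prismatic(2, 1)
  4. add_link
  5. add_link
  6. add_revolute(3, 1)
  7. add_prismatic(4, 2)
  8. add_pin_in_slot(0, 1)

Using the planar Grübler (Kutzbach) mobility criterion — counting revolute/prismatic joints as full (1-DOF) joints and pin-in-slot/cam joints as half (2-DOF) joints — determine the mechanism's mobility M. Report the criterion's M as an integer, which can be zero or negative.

M = 5

(L,J1,J2)=(1,0,0); link0 fixed
link1: (2,0,0)
link2: (3,0,0)
P 2-1 [J1]: (3,1,0)
link3: (4,1,0)
link4: (5,1,0)
R 3-1 [J1]: (5,2,0)
P 4-2 [J1]: (5,3,0)
PS 0-1 [J2]: (5,3,1)
Grübler: 3·4 − 2·3 − 1 = 5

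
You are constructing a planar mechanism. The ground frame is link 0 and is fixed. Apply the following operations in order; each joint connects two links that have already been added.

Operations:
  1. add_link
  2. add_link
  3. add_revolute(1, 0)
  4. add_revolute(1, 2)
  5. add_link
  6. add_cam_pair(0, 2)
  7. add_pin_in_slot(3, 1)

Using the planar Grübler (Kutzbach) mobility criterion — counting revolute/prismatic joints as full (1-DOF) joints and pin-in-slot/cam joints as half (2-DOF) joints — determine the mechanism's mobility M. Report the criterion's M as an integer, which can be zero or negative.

M = 3

(L,J1,J2)=(1,0,0); link0 fixed
link1: (2,0,0)
link2: (3,0,0)
R 1-0 [J1]: (3,1,0)
R 1-2 [J1]: (3,2,0)
link3: (4,2,0)
C 0-2 [J2]: (4,2,1)
PS 3-1 [J2]: (4,2,2)
Grübler: 3·3 − 2·2 − 2 = 3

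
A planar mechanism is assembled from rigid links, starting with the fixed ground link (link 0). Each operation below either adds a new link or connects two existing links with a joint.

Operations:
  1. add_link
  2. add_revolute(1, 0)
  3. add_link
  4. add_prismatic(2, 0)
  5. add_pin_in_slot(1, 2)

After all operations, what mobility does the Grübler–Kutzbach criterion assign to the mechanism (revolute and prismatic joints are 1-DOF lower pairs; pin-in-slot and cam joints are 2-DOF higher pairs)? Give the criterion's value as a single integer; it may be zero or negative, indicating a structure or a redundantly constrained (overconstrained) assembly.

M = 1

L=1 J1=0 J2=0
add link → L=2 J1=0 J2=0
R@1,0 dof=1 J1 → L=2 J1=1 J2=0
add link → L=3 J1=1 J2=0
P@2,0 dof=1 J1 → L=3 J1=2 J2=0
PS@1,2 dof=2 J2 → L=3 J1=2 J2=1
M=3(L−1)−2J1−J2=3·2−2·2−1=1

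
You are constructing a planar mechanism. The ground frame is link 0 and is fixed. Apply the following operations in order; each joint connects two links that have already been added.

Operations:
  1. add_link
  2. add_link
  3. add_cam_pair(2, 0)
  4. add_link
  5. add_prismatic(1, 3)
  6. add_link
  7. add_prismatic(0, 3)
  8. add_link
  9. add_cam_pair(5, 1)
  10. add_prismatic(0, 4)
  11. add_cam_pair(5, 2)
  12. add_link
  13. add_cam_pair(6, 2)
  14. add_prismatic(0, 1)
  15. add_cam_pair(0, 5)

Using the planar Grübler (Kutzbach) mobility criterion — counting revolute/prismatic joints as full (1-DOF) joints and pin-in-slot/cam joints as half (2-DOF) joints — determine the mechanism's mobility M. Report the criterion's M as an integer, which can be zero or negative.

(L,J1,J2)=(1,0,0); link0 fixed
link1: (2,0,0)
link2: (3,0,0)
C 2-0 [J2]: (3,0,1)
link3: (4,0,1)
P 1-3 [J1]: (4,1,1)
link4: (5,1,1)
P 0-3 [J1]: (5,2,1)
link5: (6,2,1)
C 5-1 [J2]: (6,2,2)
P 0-4 [J1]: (6,3,2)
C 5-2 [J2]: (6,3,3)
link6: (7,3,3)
C 6-2 [J2]: (7,3,4)
P 0-1 [J1]: (7,4,4)
C 0-5 [J2]: (7,4,5)
Grübler: 3·6 − 2·4 − 5 = 5

M = 5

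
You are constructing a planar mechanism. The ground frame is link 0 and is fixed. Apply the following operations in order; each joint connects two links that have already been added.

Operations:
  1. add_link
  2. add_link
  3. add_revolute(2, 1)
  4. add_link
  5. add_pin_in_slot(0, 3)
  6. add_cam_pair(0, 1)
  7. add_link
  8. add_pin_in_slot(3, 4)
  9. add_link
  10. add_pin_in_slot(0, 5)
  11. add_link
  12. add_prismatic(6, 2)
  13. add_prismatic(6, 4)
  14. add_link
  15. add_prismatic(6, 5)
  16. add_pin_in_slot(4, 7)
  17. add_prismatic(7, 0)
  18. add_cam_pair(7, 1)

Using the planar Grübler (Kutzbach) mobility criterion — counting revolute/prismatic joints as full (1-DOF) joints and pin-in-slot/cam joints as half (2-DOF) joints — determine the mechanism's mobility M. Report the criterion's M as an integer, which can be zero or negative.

M = 5

ground; <1,0,0>
#1 <2,0,0>
#2 <3,0,0>
R:2↔1 J1 <3,1,0>
#3 <4,1,0>
PS:0↔3 J2 <4,1,1>
C:0↔1 J2 <4,1,2>
#4 <5,1,2>
PS:3↔4 J2 <5,1,3>
#5 <6,1,3>
PS:0↔5 J2 <6,1,4>
#6 <7,1,4>
P:6↔2 J1 <7,2,4>
P:6↔4 J1 <7,3,4>
#7 <8,3,4>
P:6↔5 J1 <8,4,4>
PS:4↔7 J2 <8,4,5>
P:7↔0 J1 <8,5,5>
C:7↔1 J2 <8,5,6>
3×7 − 2×5 − 1×6 = 5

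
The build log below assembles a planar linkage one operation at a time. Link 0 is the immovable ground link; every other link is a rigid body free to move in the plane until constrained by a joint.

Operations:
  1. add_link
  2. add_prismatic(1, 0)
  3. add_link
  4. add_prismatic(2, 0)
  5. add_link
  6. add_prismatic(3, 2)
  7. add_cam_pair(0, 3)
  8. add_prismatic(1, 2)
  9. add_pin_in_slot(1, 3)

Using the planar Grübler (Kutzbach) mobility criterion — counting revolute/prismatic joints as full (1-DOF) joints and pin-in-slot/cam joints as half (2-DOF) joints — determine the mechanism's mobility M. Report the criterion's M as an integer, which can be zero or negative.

ground; <1,0,0>
#1 <2,0,0>
P:1↔0 J1 <2,1,0>
#2 <3,1,0>
P:2↔0 J1 <3,2,0>
#3 <4,2,0>
P:3↔2 J1 <4,3,0>
C:0↔3 J2 <4,3,1>
P:1↔2 J1 <4,4,1>
PS:1↔3 J2 <4,4,2>
3×3 − 2×4 − 1×2 = -1

M = -1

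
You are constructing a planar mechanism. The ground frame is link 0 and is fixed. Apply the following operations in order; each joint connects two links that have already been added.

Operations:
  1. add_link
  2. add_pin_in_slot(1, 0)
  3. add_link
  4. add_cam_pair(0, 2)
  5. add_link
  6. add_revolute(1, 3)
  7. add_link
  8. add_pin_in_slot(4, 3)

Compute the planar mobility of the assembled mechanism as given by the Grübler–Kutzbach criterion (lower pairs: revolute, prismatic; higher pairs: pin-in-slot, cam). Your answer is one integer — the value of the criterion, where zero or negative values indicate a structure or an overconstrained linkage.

ground; <1,0,0>
#1 <2,0,0>
PS:1↔0 J2 <2,0,1>
#2 <3,0,1>
C:0↔2 J2 <3,0,2>
#3 <4,0,2>
R:1↔3 J1 <4,1,2>
#4 <5,1,2>
PS:4↔3 J2 <5,1,3>
3×4 − 2×1 − 1×3 = 7

M = 7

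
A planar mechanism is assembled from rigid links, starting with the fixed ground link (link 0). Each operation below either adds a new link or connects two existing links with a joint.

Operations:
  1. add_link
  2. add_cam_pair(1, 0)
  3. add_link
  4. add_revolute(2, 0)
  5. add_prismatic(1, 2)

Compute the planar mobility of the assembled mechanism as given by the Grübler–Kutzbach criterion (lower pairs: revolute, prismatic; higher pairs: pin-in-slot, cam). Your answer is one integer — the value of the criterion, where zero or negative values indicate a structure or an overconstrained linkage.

M = 1

(L,J1,J2)=(1,0,0); link0 fixed
link1: (2,0,0)
C 1-0 [J2]: (2,0,1)
link2: (3,0,1)
R 2-0 [J1]: (3,1,1)
P 1-2 [J1]: (3,2,1)
Grübler: 3·2 − 2·2 − 1 = 1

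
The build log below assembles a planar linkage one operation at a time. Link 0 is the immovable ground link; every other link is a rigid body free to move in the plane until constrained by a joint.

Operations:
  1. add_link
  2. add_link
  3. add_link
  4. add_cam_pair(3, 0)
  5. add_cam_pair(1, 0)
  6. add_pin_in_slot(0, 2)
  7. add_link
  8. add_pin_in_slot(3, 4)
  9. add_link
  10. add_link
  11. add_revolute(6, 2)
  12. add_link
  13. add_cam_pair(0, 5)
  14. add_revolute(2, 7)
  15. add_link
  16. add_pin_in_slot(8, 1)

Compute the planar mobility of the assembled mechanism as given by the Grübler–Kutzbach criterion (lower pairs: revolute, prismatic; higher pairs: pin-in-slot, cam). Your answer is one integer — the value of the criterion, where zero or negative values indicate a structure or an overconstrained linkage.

M = 14

[1;0;0] (link 0 is ground)
L+ [2;0;0]
L+ [3;0;0]
L+ [4;0;0]
C(3,0)∈J2 [4;0;1]
C(1,0)∈J2 [4;0;2]
PS(0,2)∈J2 [4;0;3]
L+ [5;0;3]
PS(3,4)∈J2 [5;0;4]
L+ [6;0;4]
L+ [7;0;4]
R(6,2)∈J1 [7;1;4]
L+ [8;1;4]
C(0,5)∈J2 [8;1;5]
R(2,7)∈J1 [8;2;5]
L+ [9;2;5]
PS(8,1)∈J2 [9;2;6]
mobility = 24 − 4 − 6 = 14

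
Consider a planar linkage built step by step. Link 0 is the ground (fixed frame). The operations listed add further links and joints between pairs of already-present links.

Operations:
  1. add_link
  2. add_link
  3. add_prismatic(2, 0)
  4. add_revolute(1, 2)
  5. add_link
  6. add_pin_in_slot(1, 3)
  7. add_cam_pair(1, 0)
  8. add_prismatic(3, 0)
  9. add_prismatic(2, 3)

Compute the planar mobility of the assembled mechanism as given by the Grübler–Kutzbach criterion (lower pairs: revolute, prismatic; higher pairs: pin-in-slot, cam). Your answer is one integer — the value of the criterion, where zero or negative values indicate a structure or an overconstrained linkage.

ground; <1,0,0>
#1 <2,0,0>
#2 <3,0,0>
P:2↔0 J1 <3,1,0>
R:1↔2 J1 <3,2,0>
#3 <4,2,0>
PS:1↔3 J2 <4,2,1>
C:1↔0 J2 <4,2,2>
P:3↔0 J1 <4,3,2>
P:2↔3 J1 <4,4,2>
3×3 − 2×4 − 1×2 = -1

M = -1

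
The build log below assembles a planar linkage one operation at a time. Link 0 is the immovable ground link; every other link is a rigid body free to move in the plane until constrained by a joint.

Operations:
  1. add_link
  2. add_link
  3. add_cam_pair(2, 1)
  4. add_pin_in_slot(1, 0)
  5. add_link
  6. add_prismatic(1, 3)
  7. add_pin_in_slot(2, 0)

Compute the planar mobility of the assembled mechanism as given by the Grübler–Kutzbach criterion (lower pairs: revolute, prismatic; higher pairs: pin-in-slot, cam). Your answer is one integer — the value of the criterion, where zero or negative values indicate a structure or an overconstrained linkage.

M = 4

L=1 J1=0 J2=0
add link → L=2 J1=0 J2=0
add link → L=3 J1=0 J2=0
C@2,1 dof=2 J2 → L=3 J1=0 J2=1
PS@1,0 dof=2 J2 → L=3 J1=0 J2=2
add link → L=4 J1=0 J2=2
P@1,3 dof=1 J1 → L=4 J1=1 J2=2
PS@2,0 dof=2 J2 → L=4 J1=1 J2=3
M=3(L−1)−2J1−J2=3·3−2·1−3=4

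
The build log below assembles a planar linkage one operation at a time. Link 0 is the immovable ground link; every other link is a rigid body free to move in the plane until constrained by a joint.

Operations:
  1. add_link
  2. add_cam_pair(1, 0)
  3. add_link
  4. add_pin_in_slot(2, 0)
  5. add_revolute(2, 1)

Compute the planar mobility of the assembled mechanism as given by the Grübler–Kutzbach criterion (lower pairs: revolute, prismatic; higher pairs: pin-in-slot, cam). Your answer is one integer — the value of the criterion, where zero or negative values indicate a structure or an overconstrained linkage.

L=1 J1=0 J2=0
add link → L=2 J1=0 J2=0
C@1,0 dof=2 J2 → L=2 J1=0 J2=1
add link → L=3 J1=0 J2=1
PS@2,0 dof=2 J2 → L=3 J1=0 J2=2
R@2,1 dof=1 J1 → L=3 J1=1 J2=2
M=3(L−1)−2J1−J2=3·2−2·1−2=2

M = 2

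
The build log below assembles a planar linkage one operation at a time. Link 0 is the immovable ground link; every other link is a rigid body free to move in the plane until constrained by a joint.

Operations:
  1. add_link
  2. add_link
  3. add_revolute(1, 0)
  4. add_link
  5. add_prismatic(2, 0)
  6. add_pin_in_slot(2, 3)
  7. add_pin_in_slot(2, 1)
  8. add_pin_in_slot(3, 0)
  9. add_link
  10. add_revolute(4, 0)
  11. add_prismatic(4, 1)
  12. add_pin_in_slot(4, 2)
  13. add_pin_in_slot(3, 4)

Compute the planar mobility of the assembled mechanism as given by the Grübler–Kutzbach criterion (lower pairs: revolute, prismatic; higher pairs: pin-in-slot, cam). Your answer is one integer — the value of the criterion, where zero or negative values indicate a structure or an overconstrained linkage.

(L,J1,J2)=(1,0,0); link0 fixed
link1: (2,0,0)
link2: (3,0,0)
R 1-0 [J1]: (3,1,0)
link3: (4,1,0)
P 2-0 [J1]: (4,2,0)
PS 2-3 [J2]: (4,2,1)
PS 2-1 [J2]: (4,2,2)
PS 3-0 [J2]: (4,2,3)
link4: (5,2,3)
R 4-0 [J1]: (5,3,3)
P 4-1 [J1]: (5,4,3)
PS 4-2 [J2]: (5,4,4)
PS 3-4 [J2]: (5,4,5)
Grübler: 3·4 − 2·4 − 5 = -1

M = -1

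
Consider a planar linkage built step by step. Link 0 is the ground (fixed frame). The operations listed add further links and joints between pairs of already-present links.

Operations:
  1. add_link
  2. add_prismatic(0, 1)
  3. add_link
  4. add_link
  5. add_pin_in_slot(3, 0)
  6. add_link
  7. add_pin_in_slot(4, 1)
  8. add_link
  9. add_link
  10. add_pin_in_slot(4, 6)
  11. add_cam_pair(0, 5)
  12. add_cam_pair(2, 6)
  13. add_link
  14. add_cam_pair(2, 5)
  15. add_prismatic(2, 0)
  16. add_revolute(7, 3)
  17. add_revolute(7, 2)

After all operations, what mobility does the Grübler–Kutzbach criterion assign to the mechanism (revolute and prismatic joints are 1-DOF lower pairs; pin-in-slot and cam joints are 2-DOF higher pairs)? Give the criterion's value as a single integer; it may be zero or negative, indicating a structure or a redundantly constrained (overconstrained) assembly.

[1;0;0] (link 0 is ground)
L+ [2;0;0]
P(0,1)∈J1 [2;1;0]
L+ [3;1;0]
L+ [4;1;0]
PS(3,0)∈J2 [4;1;1]
L+ [5;1;1]
PS(4,1)∈J2 [5;1;2]
L+ [6;1;2]
L+ [7;1;2]
PS(4,6)∈J2 [7;1;3]
C(0,5)∈J2 [7;1;4]
C(2,6)∈J2 [7;1;5]
L+ [8;1;5]
C(2,5)∈J2 [8;1;6]
P(2,0)∈J1 [8;2;6]
R(7,3)∈J1 [8;3;6]
R(7,2)∈J1 [8;4;6]
mobility = 21 − 8 − 6 = 7

M = 7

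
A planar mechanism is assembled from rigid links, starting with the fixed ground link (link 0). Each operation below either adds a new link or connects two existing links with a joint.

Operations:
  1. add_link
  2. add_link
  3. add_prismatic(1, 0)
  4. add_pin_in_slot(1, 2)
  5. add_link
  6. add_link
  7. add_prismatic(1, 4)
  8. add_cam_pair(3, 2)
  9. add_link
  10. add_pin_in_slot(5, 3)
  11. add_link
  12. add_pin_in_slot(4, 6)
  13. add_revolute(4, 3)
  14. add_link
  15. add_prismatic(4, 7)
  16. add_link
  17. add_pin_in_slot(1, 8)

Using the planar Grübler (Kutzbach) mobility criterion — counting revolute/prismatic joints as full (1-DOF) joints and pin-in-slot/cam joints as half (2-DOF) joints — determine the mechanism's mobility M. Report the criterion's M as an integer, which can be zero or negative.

[1;0;0] (link 0 is ground)
L+ [2;0;0]
L+ [3;0;0]
P(1,0)∈J1 [3;1;0]
PS(1,2)∈J2 [3;1;1]
L+ [4;1;1]
L+ [5;1;1]
P(1,4)∈J1 [5;2;1]
C(3,2)∈J2 [5;2;2]
L+ [6;2;2]
PS(5,3)∈J2 [6;2;3]
L+ [7;2;3]
PS(4,6)∈J2 [7;2;4]
R(4,3)∈J1 [7;3;4]
L+ [8;3;4]
P(4,7)∈J1 [8;4;4]
L+ [9;4;4]
PS(1,8)∈J2 [9;4;5]
mobility = 24 − 8 − 5 = 11

M = 11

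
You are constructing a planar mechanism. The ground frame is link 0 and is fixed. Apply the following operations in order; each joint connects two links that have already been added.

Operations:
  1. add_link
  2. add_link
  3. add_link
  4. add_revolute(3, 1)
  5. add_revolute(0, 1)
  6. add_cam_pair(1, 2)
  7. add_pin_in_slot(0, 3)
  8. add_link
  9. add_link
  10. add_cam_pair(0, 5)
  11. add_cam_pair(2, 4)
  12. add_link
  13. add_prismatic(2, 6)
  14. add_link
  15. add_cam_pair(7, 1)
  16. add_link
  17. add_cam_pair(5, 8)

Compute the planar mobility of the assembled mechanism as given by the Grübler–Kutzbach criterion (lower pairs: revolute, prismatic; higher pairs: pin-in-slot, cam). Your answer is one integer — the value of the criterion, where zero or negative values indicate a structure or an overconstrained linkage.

L=1 J1=0 J2=0
add link → L=2 J1=0 J2=0
add link → L=3 J1=0 J2=0
add link → L=4 J1=0 J2=0
R@3,1 dof=1 J1 → L=4 J1=1 J2=0
R@0,1 dof=1 J1 → L=4 J1=2 J2=0
C@1,2 dof=2 J2 → L=4 J1=2 J2=1
PS@0,3 dof=2 J2 → L=4 J1=2 J2=2
add link → L=5 J1=2 J2=2
add link → L=6 J1=2 J2=2
C@0,5 dof=2 J2 → L=6 J1=2 J2=3
C@2,4 dof=2 J2 → L=6 J1=2 J2=4
add link → L=7 J1=2 J2=4
P@2,6 dof=1 J1 → L=7 J1=3 J2=4
add link → L=8 J1=3 J2=4
C@7,1 dof=2 J2 → L=8 J1=3 J2=5
add link → L=9 J1=3 J2=5
C@5,8 dof=2 J2 → L=9 J1=3 J2=6
M=3(L−1)−2J1−J2=3·8−2·3−6=12

M = 12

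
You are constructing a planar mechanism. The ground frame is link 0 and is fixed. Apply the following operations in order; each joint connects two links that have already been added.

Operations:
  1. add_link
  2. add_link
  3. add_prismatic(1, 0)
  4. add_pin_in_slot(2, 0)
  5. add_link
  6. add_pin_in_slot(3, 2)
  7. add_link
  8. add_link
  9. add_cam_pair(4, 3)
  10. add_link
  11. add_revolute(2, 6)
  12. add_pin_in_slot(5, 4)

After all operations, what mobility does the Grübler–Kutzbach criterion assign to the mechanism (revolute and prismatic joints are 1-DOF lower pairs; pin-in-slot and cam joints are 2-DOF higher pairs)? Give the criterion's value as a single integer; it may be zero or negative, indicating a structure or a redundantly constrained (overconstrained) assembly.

M = 10

(L,J1,J2)=(1,0,0); link0 fixed
link1: (2,0,0)
link2: (3,0,0)
P 1-0 [J1]: (3,1,0)
PS 2-0 [J2]: (3,1,1)
link3: (4,1,1)
PS 3-2 [J2]: (4,1,2)
link4: (5,1,2)
link5: (6,1,2)
C 4-3 [J2]: (6,1,3)
link6: (7,1,3)
R 2-6 [J1]: (7,2,3)
PS 5-4 [J2]: (7,2,4)
Grübler: 3·6 − 2·2 − 4 = 10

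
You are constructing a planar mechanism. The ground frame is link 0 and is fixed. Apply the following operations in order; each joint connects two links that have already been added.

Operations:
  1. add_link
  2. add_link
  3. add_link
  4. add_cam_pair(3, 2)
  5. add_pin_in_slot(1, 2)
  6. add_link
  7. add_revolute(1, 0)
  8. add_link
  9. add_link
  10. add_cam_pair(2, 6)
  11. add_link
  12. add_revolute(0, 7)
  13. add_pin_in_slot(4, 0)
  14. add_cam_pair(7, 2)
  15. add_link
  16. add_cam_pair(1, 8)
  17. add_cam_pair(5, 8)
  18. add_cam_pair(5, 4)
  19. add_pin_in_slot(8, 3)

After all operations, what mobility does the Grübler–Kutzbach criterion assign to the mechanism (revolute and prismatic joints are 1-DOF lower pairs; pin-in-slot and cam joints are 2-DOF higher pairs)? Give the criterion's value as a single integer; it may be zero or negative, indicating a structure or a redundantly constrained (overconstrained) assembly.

M = 11

(L,J1,J2)=(1,0,0); link0 fixed
link1: (2,0,0)
link2: (3,0,0)
link3: (4,0,0)
C 3-2 [J2]: (4,0,1)
PS 1-2 [J2]: (4,0,2)
link4: (5,0,2)
R 1-0 [J1]: (5,1,2)
link5: (6,1,2)
link6: (7,1,2)
C 2-6 [J2]: (7,1,3)
link7: (8,1,3)
R 0-7 [J1]: (8,2,3)
PS 4-0 [J2]: (8,2,4)
C 7-2 [J2]: (8,2,5)
link8: (9,2,5)
C 1-8 [J2]: (9,2,6)
C 5-8 [J2]: (9,2,7)
C 5-4 [J2]: (9,2,8)
PS 8-3 [J2]: (9,2,9)
Grübler: 3·8 − 2·2 − 9 = 11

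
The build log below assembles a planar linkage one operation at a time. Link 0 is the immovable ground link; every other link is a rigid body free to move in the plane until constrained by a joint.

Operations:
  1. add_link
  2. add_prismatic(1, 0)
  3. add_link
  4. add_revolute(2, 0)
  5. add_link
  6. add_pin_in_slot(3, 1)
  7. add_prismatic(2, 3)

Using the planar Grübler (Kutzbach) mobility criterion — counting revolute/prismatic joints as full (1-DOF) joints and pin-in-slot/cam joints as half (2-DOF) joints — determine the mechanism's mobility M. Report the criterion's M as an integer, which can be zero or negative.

ground; <1,0,0>
#1 <2,0,0>
P:1↔0 J1 <2,1,0>
#2 <3,1,0>
R:2↔0 J1 <3,2,0>
#3 <4,2,0>
PS:3↔1 J2 <4,2,1>
P:2↔3 J1 <4,3,1>
3×3 − 2×3 − 1×1 = 2

M = 2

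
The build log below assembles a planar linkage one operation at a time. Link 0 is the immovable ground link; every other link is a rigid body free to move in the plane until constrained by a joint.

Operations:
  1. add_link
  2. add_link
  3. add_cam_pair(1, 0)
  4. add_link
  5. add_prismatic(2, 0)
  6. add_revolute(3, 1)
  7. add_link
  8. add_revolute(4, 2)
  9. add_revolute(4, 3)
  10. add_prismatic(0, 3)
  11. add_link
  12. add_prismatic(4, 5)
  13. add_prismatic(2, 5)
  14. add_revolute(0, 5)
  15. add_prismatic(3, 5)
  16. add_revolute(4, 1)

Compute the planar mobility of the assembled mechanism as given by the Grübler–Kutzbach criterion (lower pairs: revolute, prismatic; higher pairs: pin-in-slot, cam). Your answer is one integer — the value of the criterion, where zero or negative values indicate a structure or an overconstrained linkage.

ground; <1,0,0>
#1 <2,0,0>
#2 <3,0,0>
C:1↔0 J2 <3,0,1>
#3 <4,0,1>
P:2↔0 J1 <4,1,1>
R:3↔1 J1 <4,2,1>
#4 <5,2,1>
R:4↔2 J1 <5,3,1>
R:4↔3 J1 <5,4,1>
P:0↔3 J1 <5,5,1>
#5 <6,5,1>
P:4↔5 J1 <6,6,1>
P:2↔5 J1 <6,7,1>
R:0↔5 J1 <6,8,1>
P:3↔5 J1 <6,9,1>
R:4↔1 J1 <6,10,1>
3×5 − 2×10 − 1×1 = -6

M = -6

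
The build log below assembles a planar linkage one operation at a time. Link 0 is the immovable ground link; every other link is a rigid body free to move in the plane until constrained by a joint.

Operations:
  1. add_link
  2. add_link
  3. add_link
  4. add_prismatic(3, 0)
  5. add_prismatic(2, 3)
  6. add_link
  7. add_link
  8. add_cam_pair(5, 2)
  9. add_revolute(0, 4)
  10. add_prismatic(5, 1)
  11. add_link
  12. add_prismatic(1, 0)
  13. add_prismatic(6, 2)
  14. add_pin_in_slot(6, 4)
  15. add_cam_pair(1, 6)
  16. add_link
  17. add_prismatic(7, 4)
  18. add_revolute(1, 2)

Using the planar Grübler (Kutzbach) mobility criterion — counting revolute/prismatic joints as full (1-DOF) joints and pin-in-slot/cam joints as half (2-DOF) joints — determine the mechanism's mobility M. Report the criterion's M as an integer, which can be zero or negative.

M = 2

(L,J1,J2)=(1,0,0); link0 fixed
link1: (2,0,0)
link2: (3,0,0)
link3: (4,0,0)
P 3-0 [J1]: (4,1,0)
P 2-3 [J1]: (4,2,0)
link4: (5,2,0)
link5: (6,2,0)
C 5-2 [J2]: (6,2,1)
R 0-4 [J1]: (6,3,1)
P 5-1 [J1]: (6,4,1)
link6: (7,4,1)
P 1-0 [J1]: (7,5,1)
P 6-2 [J1]: (7,6,1)
PS 6-4 [J2]: (7,6,2)
C 1-6 [J2]: (7,6,3)
link7: (8,6,3)
P 7-4 [J1]: (8,7,3)
R 1-2 [J1]: (8,8,3)
Grübler: 3·7 − 2·8 − 3 = 2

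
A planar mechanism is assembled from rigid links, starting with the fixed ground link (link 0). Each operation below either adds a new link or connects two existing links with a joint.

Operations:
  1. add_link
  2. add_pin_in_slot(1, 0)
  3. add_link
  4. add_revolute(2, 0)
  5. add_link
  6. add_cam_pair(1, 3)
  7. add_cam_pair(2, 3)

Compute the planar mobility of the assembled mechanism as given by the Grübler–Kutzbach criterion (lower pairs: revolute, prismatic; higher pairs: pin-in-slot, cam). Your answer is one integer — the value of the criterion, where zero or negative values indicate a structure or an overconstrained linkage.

(L,J1,J2)=(1,0,0); link0 fixed
link1: (2,0,0)
PS 1-0 [J2]: (2,0,1)
link2: (3,0,1)
R 2-0 [J1]: (3,1,1)
link3: (4,1,1)
C 1-3 [J2]: (4,1,2)
C 2-3 [J2]: (4,1,3)
Grübler: 3·3 − 2·1 − 3 = 4

M = 4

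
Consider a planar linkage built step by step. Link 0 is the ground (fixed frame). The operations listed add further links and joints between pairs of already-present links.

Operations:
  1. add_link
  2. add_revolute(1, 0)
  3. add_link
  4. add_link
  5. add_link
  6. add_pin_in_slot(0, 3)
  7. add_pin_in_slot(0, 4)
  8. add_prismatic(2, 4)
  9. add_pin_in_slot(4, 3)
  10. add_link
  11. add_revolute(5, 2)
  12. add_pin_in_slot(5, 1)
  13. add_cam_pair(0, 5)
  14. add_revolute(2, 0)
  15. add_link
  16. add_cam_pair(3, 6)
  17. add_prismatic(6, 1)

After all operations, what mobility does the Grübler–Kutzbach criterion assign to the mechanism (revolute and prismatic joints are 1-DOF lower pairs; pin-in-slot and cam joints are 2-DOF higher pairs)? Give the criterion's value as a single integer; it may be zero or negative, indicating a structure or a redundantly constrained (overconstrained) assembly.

M = 2

ground; <1,0,0>
#1 <2,0,0>
R:1↔0 J1 <2,1,0>
#2 <3,1,0>
#3 <4,1,0>
#4 <5,1,0>
PS:0↔3 J2 <5,1,1>
PS:0↔4 J2 <5,1,2>
P:2↔4 J1 <5,2,2>
PS:4↔3 J2 <5,2,3>
#5 <6,2,3>
R:5↔2 J1 <6,3,3>
PS:5↔1 J2 <6,3,4>
C:0↔5 J2 <6,3,5>
R:2↔0 J1 <6,4,5>
#6 <7,4,5>
C:3↔6 J2 <7,4,6>
P:6↔1 J1 <7,5,6>
3×6 − 2×5 − 1×6 = 2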